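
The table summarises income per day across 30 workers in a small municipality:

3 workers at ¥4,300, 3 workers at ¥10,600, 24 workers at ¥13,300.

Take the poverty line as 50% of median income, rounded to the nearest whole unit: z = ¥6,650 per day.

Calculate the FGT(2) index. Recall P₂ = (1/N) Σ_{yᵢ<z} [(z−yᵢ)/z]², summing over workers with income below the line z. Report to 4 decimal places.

Below the line: 3×¥4,300 (q = 3 of N = 30).
Relative gaps: (6650−4300)/6650 = 0.3534 (×3).
Squared: 0.1249 (×3).
Sum = 0.374640; P₂ = 0.374640 / 30 = 0.0125.

0.0125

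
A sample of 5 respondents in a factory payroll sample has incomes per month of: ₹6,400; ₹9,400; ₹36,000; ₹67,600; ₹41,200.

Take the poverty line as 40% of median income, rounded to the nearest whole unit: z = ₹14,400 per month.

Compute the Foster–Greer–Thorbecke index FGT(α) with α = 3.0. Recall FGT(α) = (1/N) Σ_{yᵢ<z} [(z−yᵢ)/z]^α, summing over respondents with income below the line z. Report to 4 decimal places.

0.0427

Poor units: ₹6,400, ₹9,400 (q = 2 of N = 5).
Relative gaps: (14400−6400)/14400 = 0.5556; (14400−9400)/14400 = 0.3472.
Raised to α = 3.0: 0.17147; 0.04186.
Sum = 0.213330; FGT(3.0) = 0.213330 / 5 = 0.0427.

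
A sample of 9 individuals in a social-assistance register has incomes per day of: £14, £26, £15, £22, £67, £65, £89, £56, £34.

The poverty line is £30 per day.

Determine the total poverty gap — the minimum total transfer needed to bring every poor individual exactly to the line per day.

Below z: £14, £15, £22, £26 (q = 4 of N = 9).
Individual gaps: 30−14 = 16; 30−15 = 15; 30−22 = 8; 30−26 = 4.
Aggregate gap = £43.

£43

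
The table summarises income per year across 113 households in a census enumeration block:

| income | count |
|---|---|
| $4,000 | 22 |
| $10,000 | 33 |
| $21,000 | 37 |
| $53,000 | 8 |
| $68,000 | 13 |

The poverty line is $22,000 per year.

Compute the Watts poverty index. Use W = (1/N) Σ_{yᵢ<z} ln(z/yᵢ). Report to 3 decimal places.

0.577

Incomes under z: 22×$4,000, 33×$10,000, 37×$21,000 (q = 92 of N = 113).
Log gaps: ln(22000/4000) = 1.7047 (×22); ln(22000/10000) = 0.7885 (×33); ln(22000/21000) = 0.0465 (×37).
W = 65.244791 / 113 = 0.577.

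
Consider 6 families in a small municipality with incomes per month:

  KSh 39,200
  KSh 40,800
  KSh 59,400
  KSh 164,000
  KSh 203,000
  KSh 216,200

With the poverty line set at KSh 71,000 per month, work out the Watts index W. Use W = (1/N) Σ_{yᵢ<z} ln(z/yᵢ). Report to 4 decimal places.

0.2211

Below z: KSh 39,200, KSh 40,800, KSh 59,400 (q = 3 of N = 6).
ln(z/y) terms: ln(71000/39200) = 0.5940; ln(71000/40800) = 0.5540; ln(71000/59400) = 0.1784.
W = 1.326387 / 6 = 0.2211.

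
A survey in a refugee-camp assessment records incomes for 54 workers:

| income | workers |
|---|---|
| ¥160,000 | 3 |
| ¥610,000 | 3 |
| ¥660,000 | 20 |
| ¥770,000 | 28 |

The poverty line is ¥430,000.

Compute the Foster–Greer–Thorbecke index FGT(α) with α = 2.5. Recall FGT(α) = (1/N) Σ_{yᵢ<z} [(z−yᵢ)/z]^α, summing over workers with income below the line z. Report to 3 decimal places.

Below the line: 3×¥160,000 (q = 3 of N = 54).
Gap ratios (z−y)/z: (430000−160000)/430000 = 0.6279 (×3).
Raised to α = 2.5: 0.31242 (×3).
Sum = 0.937259; FGT(2.5) = 0.937259 / 54 = 0.017.

0.017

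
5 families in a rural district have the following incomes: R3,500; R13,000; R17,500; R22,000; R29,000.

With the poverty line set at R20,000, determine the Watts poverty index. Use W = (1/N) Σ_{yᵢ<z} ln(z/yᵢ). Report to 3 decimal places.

Below z: R3,500, R13,000, R17,500 (q = 3 of N = 5).
ln(z/y) terms: ln(20000/3500) = 1.7430; ln(20000/13000) = 0.4308; ln(20000/17500) = 0.1335.
W = 2.307284 / 5 = 0.461.

0.461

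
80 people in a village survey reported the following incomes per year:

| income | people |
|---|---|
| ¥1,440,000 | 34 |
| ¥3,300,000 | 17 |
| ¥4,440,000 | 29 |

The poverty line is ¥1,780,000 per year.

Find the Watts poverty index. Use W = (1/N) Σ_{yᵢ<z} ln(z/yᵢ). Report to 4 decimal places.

0.0901

Below z: 34×¥1,440,000 (q = 34 of N = 80).
Log shortfalls: ln(1780000/1440000) = 0.2120 (×34).
W = 7.206989 / 80 = 0.0901.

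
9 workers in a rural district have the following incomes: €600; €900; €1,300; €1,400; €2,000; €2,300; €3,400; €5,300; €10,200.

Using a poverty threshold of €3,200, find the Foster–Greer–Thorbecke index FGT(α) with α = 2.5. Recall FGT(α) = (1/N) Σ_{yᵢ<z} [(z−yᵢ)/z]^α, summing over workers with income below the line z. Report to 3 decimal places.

0.186

Below z: €600, €900, €1,300, €1,400, €2,000, €2,300 (q = 6 of N = 9).
Shortfall ratios: (3200−600)/3200 = 0.8125; (3200−900)/3200 = 0.7188; (3200−1300)/3200 = 0.5938; (3200−1400)/3200 = 0.5625; (3200−2000)/3200 = 0.3750; (3200−2300)/3200 = 0.2812.
Raised to α = 2.5: 0.59506; 0.43797; 0.27165; 0.23730; 0.08611; 0.04195.
Sum = 1.670046; FGT(2.5) = 1.670046 / 9 = 0.186.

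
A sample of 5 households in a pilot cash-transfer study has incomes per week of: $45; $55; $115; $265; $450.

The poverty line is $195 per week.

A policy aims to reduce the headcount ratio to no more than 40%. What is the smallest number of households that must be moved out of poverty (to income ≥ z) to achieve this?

1

3 of the 5 households are poor, so H = 3/5 = 0.600.
A headcount ratio of at most 40% allows at most ⌊0.40 × 5⌋ = 2 poor households.
So at least 3 − 2 = 1 must be lifted.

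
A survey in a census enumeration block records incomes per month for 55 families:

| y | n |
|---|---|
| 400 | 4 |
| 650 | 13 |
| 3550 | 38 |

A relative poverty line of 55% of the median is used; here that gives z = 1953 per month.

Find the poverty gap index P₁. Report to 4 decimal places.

0.2155

Below z: 4×400, 13×650 (q = 17 of N = 55).
Relative gaps: (1953−400)/1953 = 0.7952 (×4); (1953−650)/1953 = 0.6672 (×13).
Σ = 11.854071. Dividing by the full population N = 55 gives P₁ = 0.2155.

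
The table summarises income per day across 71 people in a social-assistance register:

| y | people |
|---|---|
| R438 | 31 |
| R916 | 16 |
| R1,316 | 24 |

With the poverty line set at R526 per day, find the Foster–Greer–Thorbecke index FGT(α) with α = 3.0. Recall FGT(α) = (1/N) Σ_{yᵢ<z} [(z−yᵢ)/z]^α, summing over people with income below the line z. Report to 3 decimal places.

0.002

Incomes under z: 31×R438 (q = 31 of N = 71).
Shortfall ratios: (526−438)/526 = 0.1673 (×31).
Raised to α = 3.0: 0.00468 (×31).
Sum = 0.145162; FGT(3.0) = 0.145162 / 71 = 0.002.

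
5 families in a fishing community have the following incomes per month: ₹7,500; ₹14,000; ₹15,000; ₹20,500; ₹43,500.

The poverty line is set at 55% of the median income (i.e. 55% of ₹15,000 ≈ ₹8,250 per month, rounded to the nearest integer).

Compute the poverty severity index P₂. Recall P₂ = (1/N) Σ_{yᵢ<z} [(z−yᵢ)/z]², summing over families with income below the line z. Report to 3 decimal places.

Poor units: ₹7,500 (q = 1 of N = 5).
Relative gaps: (8250−7500)/8250 = 0.0909.
Squared: 0.0083.
Sum = 0.008264; P₂ = 0.008264 / 5 = 0.002.

0.002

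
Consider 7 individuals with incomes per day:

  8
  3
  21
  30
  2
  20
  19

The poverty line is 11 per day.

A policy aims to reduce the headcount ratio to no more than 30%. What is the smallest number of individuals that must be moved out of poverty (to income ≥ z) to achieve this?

Currently q = 3 of N = 7 are below the line (H = 0.429).
A headcount ratio of at most 30% allows at most ⌊0.30 × 7⌋ = 2 poor individuals.
So at least 3 − 2 = 1 must be lifted.

1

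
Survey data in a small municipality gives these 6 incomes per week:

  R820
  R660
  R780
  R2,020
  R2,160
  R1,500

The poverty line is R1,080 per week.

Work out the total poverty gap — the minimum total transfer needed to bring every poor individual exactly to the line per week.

R980

Poor units: R660, R780, R820 (q = 3 of N = 6).
Individual gaps: 1080−660 = 420; 1080−780 = 300; 1080−820 = 260.
Aggregate gap = R980.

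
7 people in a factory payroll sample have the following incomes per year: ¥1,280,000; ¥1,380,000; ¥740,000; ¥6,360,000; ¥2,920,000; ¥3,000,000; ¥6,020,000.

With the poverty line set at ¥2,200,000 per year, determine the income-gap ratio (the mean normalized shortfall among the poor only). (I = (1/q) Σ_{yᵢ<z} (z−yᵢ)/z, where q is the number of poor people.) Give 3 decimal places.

Incomes under z: ¥740,000, ¥1,280,000, ¥1,380,000 (q = 3 of N = 7).
Shortfall ratios (z−y)/z: 0.6636, 0.4182, 0.3727; sum = 1.454545.
The income-gap ratio divides by q (the poor only): 1.454545 / 3 = 0.485.

0.485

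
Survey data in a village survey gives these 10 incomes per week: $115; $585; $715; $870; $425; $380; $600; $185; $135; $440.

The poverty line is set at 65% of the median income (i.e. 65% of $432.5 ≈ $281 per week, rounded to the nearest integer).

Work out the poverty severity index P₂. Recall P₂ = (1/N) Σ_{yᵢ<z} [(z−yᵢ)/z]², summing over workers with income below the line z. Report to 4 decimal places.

Poor units: $115, $135, $185 (q = 3 of N = 10).
Normalized shortfalls: (281−115)/281 = 0.5907; (281−135)/281 = 0.5196; (281−185)/281 = 0.3416.
Squared: 0.3490; 0.2700; 0.1167.
Sum = 0.735654; P₂ = 0.735654 / 10 = 0.0736.

0.0736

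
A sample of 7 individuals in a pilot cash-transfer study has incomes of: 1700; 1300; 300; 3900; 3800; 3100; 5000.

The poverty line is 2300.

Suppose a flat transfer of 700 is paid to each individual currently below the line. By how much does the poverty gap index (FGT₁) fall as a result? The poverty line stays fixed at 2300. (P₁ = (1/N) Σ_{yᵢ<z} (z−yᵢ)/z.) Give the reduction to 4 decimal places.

0.1242

Before: below the line — 300, 1300, 1700; poverty gap index (FGT₁) = 0.223602.
After the 700 transfer: below the line — 1000, 2000; poverty gap index (FGT₁) = 0.099379.
Reduction = 0.223602 − 0.099379 = 0.1242.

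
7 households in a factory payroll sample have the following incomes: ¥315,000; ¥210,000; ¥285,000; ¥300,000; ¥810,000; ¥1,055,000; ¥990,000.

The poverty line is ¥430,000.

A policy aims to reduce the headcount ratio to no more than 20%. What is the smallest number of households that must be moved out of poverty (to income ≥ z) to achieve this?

3

Currently q = 4 of N = 7 are below the line (H = 0.571).
A headcount ratio of at most 20% allows at most ⌊0.20 × 7⌋ = 1 poor households.
So at least 4 − 1 = 3 must be lifted.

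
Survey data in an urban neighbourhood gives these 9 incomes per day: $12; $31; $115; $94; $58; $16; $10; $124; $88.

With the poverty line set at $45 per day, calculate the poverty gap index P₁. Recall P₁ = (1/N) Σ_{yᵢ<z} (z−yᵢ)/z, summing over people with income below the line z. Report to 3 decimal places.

0.274

Below the line: $10, $12, $16, $31 (q = 4 of N = 9).
Shortfall ratios: (45−10)/45 = 0.7778; (45−12)/45 = 0.7333; (45−16)/45 = 0.6444; (45−31)/45 = 0.3111.
Sum of shortfalls = 2.466667; P₁ averages over all N: 2.466667 / 9 = 0.274.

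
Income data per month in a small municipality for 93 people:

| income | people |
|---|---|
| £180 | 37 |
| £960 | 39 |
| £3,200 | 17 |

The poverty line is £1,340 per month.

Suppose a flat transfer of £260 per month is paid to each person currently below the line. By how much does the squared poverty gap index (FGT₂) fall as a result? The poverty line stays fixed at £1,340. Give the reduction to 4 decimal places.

0.1490

Before: below the line — 37×£180, 39×£960; squared poverty gap index (FGT₂) = 0.331867.
After the £260 transfer: below the line — 37×£440, 39×£1,220; squared poverty gap index (FGT₂) = 0.182834.
Reduction = 0.331867 − 0.182834 = 0.1490.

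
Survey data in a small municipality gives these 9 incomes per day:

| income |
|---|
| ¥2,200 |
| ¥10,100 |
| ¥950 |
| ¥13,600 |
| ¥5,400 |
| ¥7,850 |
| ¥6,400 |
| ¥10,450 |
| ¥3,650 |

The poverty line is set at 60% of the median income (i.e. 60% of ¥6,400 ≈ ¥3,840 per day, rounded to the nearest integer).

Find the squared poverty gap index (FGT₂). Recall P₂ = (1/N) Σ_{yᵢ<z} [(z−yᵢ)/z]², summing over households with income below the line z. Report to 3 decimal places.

Below the line: ¥950, ¥2,200, ¥3,650 (q = 3 of N = 9).
Gap ratios (z−y)/z: (3840−950)/3840 = 0.7526; (3840−2200)/3840 = 0.4271; (3840−3650)/3840 = 0.0495.
Squared: 0.5664; 0.1824; 0.0024.
Sum = 0.751261; P₂ = 0.751261 / 9 = 0.083.

0.083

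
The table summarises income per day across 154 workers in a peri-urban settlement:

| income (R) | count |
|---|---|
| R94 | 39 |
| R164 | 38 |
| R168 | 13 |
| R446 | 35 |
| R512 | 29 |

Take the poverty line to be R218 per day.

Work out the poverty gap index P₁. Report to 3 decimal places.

Poor units: 39×R94, 38×R164, 13×R168 (q = 90 of N = 154).
Shortfall ratios: (218−94)/218 = 0.5688 (×39); (218−164)/218 = 0.2477 (×38); (218−168)/218 = 0.2294 (×13).
Sum of shortfalls = 34.577982; P₁ averages over all N: 34.577982 / 154 = 0.225.

0.225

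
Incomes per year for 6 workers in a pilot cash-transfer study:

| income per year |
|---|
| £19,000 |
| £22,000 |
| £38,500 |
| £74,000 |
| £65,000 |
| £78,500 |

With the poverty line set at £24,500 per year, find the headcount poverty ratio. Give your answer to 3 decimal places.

0.333

2 of the 6 workers have income below £24,500.
H = 2/6 = 0.333.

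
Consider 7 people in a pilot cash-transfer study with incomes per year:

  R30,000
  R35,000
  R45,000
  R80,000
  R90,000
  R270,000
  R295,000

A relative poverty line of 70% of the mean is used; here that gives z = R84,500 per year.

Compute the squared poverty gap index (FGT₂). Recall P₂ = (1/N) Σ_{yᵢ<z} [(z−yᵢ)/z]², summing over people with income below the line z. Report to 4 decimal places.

0.1401

Below z: R30,000, R35,000, R45,000, R80,000 (q = 4 of N = 7).
Shortfall ratios: (84500−30000)/84500 = 0.6450; (84500−35000)/84500 = 0.5858; (84500−45000)/84500 = 0.4675; (84500−80000)/84500 = 0.0533.
Squared: 0.4160; 0.3432; 0.2185; 0.0028.
Sum = 0.980498; P₂ = 0.980498 / 7 = 0.1401.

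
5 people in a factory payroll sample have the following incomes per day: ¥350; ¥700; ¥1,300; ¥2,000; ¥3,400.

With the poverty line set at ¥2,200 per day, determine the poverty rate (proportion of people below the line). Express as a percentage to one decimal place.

4 of the 5 people have income below ¥2,200.
H = 4/5 = 80.0%.

80.0%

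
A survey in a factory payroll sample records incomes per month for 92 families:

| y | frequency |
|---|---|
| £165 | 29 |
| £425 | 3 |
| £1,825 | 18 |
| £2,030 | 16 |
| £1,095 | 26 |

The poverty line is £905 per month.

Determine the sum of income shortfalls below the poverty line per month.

£22,900

Poor units: 29×£165, 3×£425 (q = 32 of N = 92).
Individual gaps: 29×(905−165) = 21460; 3×(905−425) = 1440.
Aggregate gap = £22,900.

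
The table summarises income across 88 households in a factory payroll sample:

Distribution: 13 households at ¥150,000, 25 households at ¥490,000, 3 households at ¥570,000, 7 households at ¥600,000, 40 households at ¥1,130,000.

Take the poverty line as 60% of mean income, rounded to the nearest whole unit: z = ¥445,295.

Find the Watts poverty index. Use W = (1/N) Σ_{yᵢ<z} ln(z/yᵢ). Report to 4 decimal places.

0.1607

Incomes under z: 13×¥150,000 (q = 13 of N = 88).
Log shortfalls: ln(445295/150000) = 1.0881 (×13).
W = 14.145322 / 88 = 0.1607.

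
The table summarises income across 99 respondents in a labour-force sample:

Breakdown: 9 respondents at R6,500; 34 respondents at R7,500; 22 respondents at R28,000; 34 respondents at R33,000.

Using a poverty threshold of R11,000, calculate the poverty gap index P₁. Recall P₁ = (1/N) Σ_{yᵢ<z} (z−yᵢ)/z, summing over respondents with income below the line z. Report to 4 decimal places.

0.1465

Incomes under z: 9×R6,500, 34×R7,500 (q = 43 of N = 99).
Relative gaps: (11000−6500)/11000 = 0.4091 (×9); (11000−7500)/11000 = 0.3182 (×34).
Σ = 14.500000. Dividing by the full population N = 99 gives P₁ = 0.1465.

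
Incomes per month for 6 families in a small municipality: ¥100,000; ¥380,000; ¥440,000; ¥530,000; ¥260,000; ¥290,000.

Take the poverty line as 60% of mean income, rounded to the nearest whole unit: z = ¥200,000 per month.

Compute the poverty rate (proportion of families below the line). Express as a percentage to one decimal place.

16.7%

1 of the 6 families have income below ¥200,000.
H = 1/6 = 16.7%.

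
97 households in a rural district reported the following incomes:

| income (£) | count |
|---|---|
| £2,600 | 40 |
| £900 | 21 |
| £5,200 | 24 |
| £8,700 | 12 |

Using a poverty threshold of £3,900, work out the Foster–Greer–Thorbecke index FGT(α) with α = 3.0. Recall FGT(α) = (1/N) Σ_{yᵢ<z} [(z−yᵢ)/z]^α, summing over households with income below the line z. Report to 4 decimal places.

Incomes under z: 21×£900, 40×£2,600 (q = 61 of N = 97).
Relative gaps: (3900−900)/3900 = 0.7692 (×21); (3900−2600)/3900 = 0.3333 (×40).
Raised to α = 3.0: 0.45517 (×21); 0.03704 (×40).
Sum = 11.039970; FGT(3.0) = 11.039970 / 97 = 0.1138.

0.1138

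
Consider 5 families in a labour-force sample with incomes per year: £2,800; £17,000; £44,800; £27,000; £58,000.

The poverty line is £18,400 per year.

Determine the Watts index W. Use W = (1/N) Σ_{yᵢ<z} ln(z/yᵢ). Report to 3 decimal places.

0.392

Incomes under z: £2,800, £17,000 (q = 2 of N = 5).
Log gaps: ln(18400/2800) = 1.8827; ln(18400/17000) = 0.0791.
W = 1.961869 / 5 = 0.392.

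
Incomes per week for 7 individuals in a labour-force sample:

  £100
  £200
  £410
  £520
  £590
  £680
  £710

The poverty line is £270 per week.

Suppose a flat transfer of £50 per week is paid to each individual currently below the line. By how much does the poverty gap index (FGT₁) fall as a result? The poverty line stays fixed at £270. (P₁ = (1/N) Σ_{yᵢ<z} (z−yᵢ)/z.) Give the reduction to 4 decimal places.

0.0529

Before: below the line — £100, £200; poverty gap index (FGT₁) = 0.126984.
After the £50 transfer: below the line — £150, £250; poverty gap index (FGT₁) = 0.074074.
Reduction = 0.126984 − 0.074074 = 0.0529.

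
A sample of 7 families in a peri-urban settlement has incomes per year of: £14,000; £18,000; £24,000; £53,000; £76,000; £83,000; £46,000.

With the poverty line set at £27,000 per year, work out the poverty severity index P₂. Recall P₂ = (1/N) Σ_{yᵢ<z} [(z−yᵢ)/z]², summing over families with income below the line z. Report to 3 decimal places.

0.051

Incomes under z: £14,000, £18,000, £24,000 (q = 3 of N = 7).
Normalized shortfalls: (27000−14000)/27000 = 0.4815; (27000−18000)/27000 = 0.3333; (27000−24000)/27000 = 0.1111.
Squared: 0.2318; 0.1111; 0.0123.
Sum = 0.355281; P₂ = 0.355281 / 7 = 0.051.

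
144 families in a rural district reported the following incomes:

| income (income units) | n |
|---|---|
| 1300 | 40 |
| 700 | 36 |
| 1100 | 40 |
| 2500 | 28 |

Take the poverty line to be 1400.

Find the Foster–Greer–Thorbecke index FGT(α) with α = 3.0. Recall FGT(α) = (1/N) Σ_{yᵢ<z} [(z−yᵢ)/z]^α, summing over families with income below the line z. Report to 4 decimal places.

Below the line: 36×700, 40×1100, 40×1300 (q = 116 of N = 144).
Relative gaps: (1400−700)/1400 = 0.5000 (×36); (1400−1100)/1400 = 0.2143 (×40); (1400−1300)/1400 = 0.0714 (×40).
Raised to α = 3.0: 0.12500 (×36); 0.00984 (×40); 0.00036 (×40).
Sum = 4.908163; FGT(3.0) = 4.908163 / 144 = 0.0341.

0.0341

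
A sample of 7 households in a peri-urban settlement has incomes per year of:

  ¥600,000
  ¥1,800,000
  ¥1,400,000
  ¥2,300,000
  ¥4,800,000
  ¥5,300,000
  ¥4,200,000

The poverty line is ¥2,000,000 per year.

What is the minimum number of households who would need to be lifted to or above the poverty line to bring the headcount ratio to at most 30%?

1

Currently q = 3 of N = 7 are below the line (H = 0.429).
A headcount ratio of at most 30% allows at most ⌊0.30 × 7⌋ = 2 poor households.
So at least 3 − 2 = 1 must be lifted.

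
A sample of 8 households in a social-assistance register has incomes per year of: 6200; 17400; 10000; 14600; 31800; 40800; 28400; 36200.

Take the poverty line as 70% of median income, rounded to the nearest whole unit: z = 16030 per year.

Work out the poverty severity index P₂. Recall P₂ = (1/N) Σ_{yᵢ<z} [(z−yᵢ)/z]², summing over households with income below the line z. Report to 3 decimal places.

Incomes under z: 6200, 10000, 14600 (q = 3 of N = 8).
Relative gaps: (16030−6200)/16030 = 0.6132; (16030−10000)/16030 = 0.3762; (16030−14600)/16030 = 0.0892.
Squared: 0.3760; 0.1415; 0.0080.
Sum = 0.525507; P₂ = 0.525507 / 8 = 0.066.

0.066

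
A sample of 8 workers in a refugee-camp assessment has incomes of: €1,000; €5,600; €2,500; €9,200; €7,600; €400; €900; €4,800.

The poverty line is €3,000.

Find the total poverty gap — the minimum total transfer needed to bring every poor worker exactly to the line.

€7,200

Poor units: €400, €900, €1,000, €2,500 (q = 4 of N = 8).
Individual gaps: 3000−400 = 2600; 3000−900 = 2100; 3000−1000 = 2000; 3000−2500 = 500.
Aggregate gap = €7,200.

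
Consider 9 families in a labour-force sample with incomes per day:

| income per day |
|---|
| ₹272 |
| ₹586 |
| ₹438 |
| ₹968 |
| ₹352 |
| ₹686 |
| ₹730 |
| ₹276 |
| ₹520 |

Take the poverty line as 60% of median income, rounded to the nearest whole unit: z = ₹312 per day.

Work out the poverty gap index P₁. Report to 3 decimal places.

Poor units: ₹272, ₹276 (q = 2 of N = 9).
Relative gaps: (312−272)/312 = 0.1282; (312−276)/312 = 0.1154.
Σ = 0.243590. Dividing by the full population N = 9 gives P₁ = 0.027.

0.027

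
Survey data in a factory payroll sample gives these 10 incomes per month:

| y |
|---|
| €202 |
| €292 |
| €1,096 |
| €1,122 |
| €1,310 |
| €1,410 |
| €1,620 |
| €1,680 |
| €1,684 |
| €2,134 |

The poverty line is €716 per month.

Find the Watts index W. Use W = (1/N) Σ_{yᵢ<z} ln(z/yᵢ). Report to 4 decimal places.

0.2162

Below the line: €202, €292 (q = 2 of N = 10).
Log shortfalls: ln(716/202) = 1.2654; ln(716/292) = 0.8969.
W = 2.162339 / 10 = 0.2162.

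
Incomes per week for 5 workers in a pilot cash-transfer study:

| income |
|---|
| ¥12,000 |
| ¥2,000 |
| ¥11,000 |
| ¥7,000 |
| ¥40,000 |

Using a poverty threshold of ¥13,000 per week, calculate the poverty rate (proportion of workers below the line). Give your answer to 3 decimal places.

0.800

4 of the 5 workers have income below ¥13,000.
H = 4/5 = 0.800.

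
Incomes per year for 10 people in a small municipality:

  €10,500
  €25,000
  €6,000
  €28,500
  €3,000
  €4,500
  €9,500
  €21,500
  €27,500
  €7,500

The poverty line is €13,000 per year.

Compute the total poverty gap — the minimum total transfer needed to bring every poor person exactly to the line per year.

€37,000

Below the line: €3,000, €4,500, €6,000, €7,500, €9,500, €10,500 (q = 6 of N = 10).
Individual gaps: 13000−3000 = 10000; 13000−4500 = 8500; 13000−6000 = 7000; 13000−7500 = 5500; 13000−9500 = 3500; 13000−10500 = 2500.
Aggregate gap = €37,000.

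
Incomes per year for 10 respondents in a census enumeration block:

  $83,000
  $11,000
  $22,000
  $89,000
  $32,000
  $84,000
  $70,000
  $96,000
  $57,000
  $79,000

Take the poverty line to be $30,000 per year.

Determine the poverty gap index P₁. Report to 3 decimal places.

Below z: $11,000, $22,000 (q = 2 of N = 10).
Gap ratios (z−y)/z: (30000−11000)/30000 = 0.6333; (30000−22000)/30000 = 0.2667.
Sum of shortfalls = 0.900000; P₁ averages over all N: 0.900000 / 10 = 0.090.

0.090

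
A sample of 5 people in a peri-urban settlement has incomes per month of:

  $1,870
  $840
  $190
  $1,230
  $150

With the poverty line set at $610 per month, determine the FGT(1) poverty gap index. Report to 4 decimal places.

Below the line: $150, $190 (q = 2 of N = 5).
Shortfall ratios: (610−150)/610 = 0.7541; (610−190)/610 = 0.6885.
Σ = 1.442623. Dividing by the full population N = 5 gives P₁ = 0.2885.

0.2885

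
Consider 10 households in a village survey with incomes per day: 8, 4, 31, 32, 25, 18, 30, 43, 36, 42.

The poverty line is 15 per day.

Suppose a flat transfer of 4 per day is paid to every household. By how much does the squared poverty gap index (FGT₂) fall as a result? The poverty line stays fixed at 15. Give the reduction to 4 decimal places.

0.0498

Before: below the line — 4, 8; squared poverty gap index (FGT₂) = 0.075556.
After the 4 transfer: below the line — 8, 12; squared poverty gap index (FGT₂) = 0.025778.
Reduction = 0.075556 − 0.025778 = 0.0498.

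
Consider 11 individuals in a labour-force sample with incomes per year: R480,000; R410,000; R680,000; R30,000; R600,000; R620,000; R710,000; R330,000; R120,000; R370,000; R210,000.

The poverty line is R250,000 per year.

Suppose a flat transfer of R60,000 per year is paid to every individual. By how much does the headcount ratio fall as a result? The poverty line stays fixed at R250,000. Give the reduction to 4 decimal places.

Before: below the line — R30,000, R120,000, R210,000; headcount ratio = 0.272727.
After the R60,000 transfer: below the line — R90,000, R180,000; headcount ratio = 0.181818.
Reduction = 0.272727 − 0.181818 = 0.0909.

0.0909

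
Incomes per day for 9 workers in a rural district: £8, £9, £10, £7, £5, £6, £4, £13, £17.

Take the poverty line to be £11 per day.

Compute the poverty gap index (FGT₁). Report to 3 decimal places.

Below z: £4, £5, £6, £7, £8, £9, £10 (q = 7 of N = 9).
Normalized shortfalls: (11−4)/11 = 0.6364; (11−5)/11 = 0.5455; (11−6)/11 = 0.4545; (11−7)/11 = 0.3636; (11−8)/11 = 0.2727; (11−9)/11 = 0.1818; (11−10)/11 = 0.0909.
Sum of shortfalls = 2.545455; P₁ averages over all N: 2.545455 / 9 = 0.283.

0.283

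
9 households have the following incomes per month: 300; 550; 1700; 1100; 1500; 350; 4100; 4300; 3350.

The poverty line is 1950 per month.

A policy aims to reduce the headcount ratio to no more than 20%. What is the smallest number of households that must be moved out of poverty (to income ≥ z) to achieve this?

Currently q = 6 of N = 9 are below the line (H = 0.667).
A headcount ratio of at most 20% allows at most ⌊0.20 × 9⌋ = 1 poor households.
So at least 6 − 1 = 5 must be lifted.

5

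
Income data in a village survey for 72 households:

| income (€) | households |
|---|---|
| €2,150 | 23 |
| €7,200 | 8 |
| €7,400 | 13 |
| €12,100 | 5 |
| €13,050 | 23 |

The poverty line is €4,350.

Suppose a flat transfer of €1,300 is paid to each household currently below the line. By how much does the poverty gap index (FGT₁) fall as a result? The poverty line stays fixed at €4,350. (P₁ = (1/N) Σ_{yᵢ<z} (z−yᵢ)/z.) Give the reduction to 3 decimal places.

Before: below the line — 23×€2,150; poverty gap index (FGT₁) = 0.16156.
After the €1,300 transfer: below the line — 23×€3,450; poverty gap index (FGT₁) = 0.06609.
Reduction = 0.16156 − 0.06609 = 0.095.

0.095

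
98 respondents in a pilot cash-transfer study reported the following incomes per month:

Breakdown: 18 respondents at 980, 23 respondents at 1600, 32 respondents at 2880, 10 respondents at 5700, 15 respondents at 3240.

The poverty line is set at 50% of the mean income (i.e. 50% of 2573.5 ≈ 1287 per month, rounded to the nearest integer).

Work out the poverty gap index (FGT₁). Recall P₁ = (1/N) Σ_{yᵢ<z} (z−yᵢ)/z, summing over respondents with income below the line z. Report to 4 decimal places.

0.0438

Below z: 18×980 (q = 18 of N = 98).
Normalized shortfalls: (1287−980)/1287 = 0.2385 (×18).
Σ = 4.293706. Dividing by the full population N = 98 gives P₁ = 0.0438.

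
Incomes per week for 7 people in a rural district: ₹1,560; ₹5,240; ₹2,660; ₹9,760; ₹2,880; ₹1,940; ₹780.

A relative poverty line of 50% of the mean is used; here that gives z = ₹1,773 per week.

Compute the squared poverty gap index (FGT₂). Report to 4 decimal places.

Poor units: ₹780, ₹1,560 (q = 2 of N = 7).
Normalized shortfalls: (1773−780)/1773 = 0.5601; (1773−1560)/1773 = 0.1201.
Squared: 0.3137; 0.0144.
Sum = 0.328108; P₂ = 0.328108 / 7 = 0.0469.

0.0469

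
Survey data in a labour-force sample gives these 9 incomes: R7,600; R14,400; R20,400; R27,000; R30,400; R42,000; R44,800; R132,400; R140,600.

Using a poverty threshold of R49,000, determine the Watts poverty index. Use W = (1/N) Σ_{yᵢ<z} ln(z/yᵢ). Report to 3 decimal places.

0.587

Below z: R7,600, R14,400, R20,400, R27,000, R30,400, R42,000, R44,800 (q = 7 of N = 9).
ln(z/y) terms: ln(49000/7600) = 1.8637; ln(49000/14400) = 1.2246; ln(49000/20400) = 0.8763; ln(49000/27000) = 0.5960; ln(49000/30400) = 0.4774; ln(49000/42000) = 0.1542; ln(49000/44800) = 0.0896.
W = 5.281673 / 9 = 0.587.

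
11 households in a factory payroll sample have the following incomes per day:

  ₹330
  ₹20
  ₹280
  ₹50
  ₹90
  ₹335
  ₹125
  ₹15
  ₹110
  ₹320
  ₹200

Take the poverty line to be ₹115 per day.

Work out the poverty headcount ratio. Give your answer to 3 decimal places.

0.455

5 of the 11 households have income below ₹115.
H = 5/11 = 0.455.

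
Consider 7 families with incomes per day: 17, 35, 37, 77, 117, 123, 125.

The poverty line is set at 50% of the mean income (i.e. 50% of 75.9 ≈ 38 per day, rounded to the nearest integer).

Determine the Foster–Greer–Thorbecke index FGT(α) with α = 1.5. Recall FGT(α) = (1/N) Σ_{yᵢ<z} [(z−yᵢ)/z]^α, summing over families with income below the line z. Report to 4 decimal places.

0.0625

Incomes under z: 17, 35, 37 (q = 3 of N = 7).
Relative gaps: (38−17)/38 = 0.5526; (38−35)/38 = 0.0789; (38−37)/38 = 0.0263.
Raised to α = 1.5: 0.41082; 0.02218; 0.00427.
Sum = 0.437273; FGT(1.5) = 0.437273 / 7 = 0.0625.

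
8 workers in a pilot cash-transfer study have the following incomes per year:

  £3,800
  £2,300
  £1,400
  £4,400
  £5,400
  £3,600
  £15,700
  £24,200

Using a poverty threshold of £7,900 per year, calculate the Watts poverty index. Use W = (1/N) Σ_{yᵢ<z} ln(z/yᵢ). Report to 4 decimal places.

0.6810

Below z: £1,400, £2,300, £3,600, £3,800, £4,400, £5,400 (q = 6 of N = 8).
Log shortfalls: ln(7900/1400) = 1.7304; ln(7900/2300) = 1.2340; ln(7900/3600) = 0.7859; ln(7900/3800) = 0.7319; ln(7900/4400) = 0.5853; ln(7900/5400) = 0.3805.
W = 5.447857 / 8 = 0.6810.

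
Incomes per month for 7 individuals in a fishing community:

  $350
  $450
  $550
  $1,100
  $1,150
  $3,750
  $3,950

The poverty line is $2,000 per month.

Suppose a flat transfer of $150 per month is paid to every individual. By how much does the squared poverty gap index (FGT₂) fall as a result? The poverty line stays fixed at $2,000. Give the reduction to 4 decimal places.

0.0646

Before: below the line — $350, $450, $550, $1,100, $1,150; squared poverty gap index (FGT₂) = 0.312857.
After the $150 transfer: below the line — $500, $600, $700, $1,250, $1,300; squared poverty gap index (FGT₂) = 0.248304.
Reduction = 0.312857 − 0.248304 = 0.0646.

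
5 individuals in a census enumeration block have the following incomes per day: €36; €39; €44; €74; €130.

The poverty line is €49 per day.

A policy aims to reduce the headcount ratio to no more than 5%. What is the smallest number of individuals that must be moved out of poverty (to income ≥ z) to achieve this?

3

Currently q = 3 of N = 5 are below the line (H = 0.600).
A headcount ratio of at most 5% allows at most ⌊0.05 × 5⌋ = 0 poor individuals.
So at least 3 − 0 = 3 must be lifted.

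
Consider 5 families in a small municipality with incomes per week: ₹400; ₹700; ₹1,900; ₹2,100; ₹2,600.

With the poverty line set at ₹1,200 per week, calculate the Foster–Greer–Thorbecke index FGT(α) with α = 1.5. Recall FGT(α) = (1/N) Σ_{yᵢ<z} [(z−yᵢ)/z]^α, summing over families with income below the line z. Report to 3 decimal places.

0.163

Incomes under z: ₹400, ₹700 (q = 2 of N = 5).
Gap ratios (z−y)/z: (1200−400)/1200 = 0.6667; (1200−700)/1200 = 0.4167.
Raised to α = 1.5: 0.54433; 0.26896.
Sum = 0.813288; FGT(1.5) = 0.813288 / 5 = 0.163.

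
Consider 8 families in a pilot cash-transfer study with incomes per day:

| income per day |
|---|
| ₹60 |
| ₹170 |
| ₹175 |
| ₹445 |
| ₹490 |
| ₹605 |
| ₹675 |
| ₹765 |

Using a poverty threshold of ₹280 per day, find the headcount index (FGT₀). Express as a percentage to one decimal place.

3 of the 8 families have income below ₹280.
H = 3/8 = 37.5%.

37.5%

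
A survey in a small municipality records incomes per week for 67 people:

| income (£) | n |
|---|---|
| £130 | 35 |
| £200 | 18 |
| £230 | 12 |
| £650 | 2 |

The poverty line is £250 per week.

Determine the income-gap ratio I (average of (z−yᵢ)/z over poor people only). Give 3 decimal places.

Poor units: 35×£130, 18×£200, 12×£230 (q = 65 of N = 67).
Shortfall ratios (z−y)/z: 0.4800 (×35), 0.2000 (×18), 0.0800 (×12); sum = 21.360000.
I averages over the q = 65 poor units only: 21.360000 / 65 = 0.329.

0.329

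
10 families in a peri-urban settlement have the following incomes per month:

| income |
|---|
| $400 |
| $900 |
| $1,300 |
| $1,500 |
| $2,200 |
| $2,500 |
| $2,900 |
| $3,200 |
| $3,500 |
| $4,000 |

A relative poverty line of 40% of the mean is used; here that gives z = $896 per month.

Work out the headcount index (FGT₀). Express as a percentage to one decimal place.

1 of the 10 families have income below $896.
H = 1/10 = 10.0%.

10.0%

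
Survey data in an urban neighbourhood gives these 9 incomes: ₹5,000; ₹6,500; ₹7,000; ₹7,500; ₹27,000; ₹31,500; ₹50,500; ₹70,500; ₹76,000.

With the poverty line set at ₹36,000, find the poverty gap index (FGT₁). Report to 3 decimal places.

Poor units: ₹5,000, ₹6,500, ₹7,000, ₹7,500, ₹27,000, ₹31,500 (q = 6 of N = 9).
Shortfall ratios: (36000−5000)/36000 = 0.8611; (36000−6500)/36000 = 0.8194; (36000−7000)/36000 = 0.8056; (36000−7500)/36000 = 0.7917; (36000−27000)/36000 = 0.2500; (36000−31500)/36000 = 0.1250.
Σ = 3.652778. Dividing by the full population N = 9 gives P₁ = 0.406.

0.406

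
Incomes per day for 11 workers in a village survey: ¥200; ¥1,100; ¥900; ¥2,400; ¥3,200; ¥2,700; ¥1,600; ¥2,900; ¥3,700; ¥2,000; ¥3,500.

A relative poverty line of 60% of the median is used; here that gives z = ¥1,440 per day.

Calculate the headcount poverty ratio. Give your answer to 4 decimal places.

0.2727

3 of the 11 workers have income below ¥1,440.
H = 3/11 = 0.2727.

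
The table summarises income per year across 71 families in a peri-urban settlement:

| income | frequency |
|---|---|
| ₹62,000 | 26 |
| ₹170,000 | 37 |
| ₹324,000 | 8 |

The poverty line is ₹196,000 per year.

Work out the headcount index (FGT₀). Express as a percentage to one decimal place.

88.7%

63 of the 71 families have income below ₹196,000.
H = 63/71 = 88.7%.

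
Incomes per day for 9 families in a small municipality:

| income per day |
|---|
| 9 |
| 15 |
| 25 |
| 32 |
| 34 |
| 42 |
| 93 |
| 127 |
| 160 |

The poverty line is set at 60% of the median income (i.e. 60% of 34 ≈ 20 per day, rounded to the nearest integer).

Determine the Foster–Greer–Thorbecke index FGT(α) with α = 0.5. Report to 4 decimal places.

Poor units: 9, 15 (q = 2 of N = 9).
Normalized shortfalls: (20−9)/20 = 0.5500; (20−15)/20 = 0.2500.
Raised to α = 0.5: 0.74162; 0.50000.
Sum = 1.241620; FGT(0.5) = 1.241620 / 9 = 0.1380.

0.1380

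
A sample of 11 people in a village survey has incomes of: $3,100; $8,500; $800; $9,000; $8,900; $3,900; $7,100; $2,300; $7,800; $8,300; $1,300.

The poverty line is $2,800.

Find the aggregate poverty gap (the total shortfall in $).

$4,000

Poor units: $800, $1,300, $2,300 (q = 3 of N = 11).
Individual gaps: 2800−800 = 2000; 2800−1300 = 1500; 2800−2300 = 500.
Aggregate gap = $4,000.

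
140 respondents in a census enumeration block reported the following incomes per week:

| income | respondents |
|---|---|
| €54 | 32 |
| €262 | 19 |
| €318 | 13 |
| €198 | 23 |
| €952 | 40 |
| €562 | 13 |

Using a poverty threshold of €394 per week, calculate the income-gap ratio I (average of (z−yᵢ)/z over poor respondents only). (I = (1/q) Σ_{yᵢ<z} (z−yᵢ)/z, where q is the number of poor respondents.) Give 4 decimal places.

0.5509

Below the line: 32×€54, 23×€198, 19×€262, 13×€318 (q = 87 of N = 140).
Relative gaps: 0.8629 (×32), 0.4975 (×23), 0.3350 (×19), 0.1929 (×13); sum = 47.928934.
I averages over the q = 87 poor units only: 47.928934 / 87 = 0.5509.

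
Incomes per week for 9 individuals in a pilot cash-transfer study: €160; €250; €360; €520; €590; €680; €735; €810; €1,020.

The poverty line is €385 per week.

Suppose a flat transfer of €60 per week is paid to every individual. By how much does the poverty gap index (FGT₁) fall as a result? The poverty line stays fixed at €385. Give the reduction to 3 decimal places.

0.042

Before: below the line — €160, €250, €360; poverty gap index (FGT₁) = 0.11111.
After the €60 transfer: below the line — €220, €310; poverty gap index (FGT₁) = 0.06926.
Reduction = 0.11111 − 0.06926 = 0.042.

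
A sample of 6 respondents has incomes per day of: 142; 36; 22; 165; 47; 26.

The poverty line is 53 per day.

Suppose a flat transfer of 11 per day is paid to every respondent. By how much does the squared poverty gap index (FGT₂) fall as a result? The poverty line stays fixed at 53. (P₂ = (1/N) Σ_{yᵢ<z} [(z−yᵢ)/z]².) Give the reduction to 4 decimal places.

Before: below the line — 22, 26, 36, 47; squared poverty gap index (FGT₂) = 0.119556.
After the 11 transfer: below the line — 33, 37, 47; squared poverty gap index (FGT₂) = 0.041059.
Reduction = 0.119556 − 0.041059 = 0.0785.

0.0785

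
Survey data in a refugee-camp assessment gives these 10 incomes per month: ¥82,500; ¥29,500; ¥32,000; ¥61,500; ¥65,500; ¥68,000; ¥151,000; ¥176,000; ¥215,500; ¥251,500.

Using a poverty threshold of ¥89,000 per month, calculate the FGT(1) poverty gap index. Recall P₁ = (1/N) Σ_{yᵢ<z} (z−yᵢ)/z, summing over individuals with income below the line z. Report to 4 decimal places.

0.2191

Below the line: ¥29,500, ¥32,000, ¥61,500, ¥65,500, ¥68,000, ¥82,500 (q = 6 of N = 10).
Relative gaps: (89000−29500)/89000 = 0.6685; (89000−32000)/89000 = 0.6404; (89000−61500)/89000 = 0.3090; (89000−65500)/89000 = 0.2640; (89000−68000)/89000 = 0.2360; (89000−82500)/89000 = 0.0730.
Σ = 2.191011. Dividing by the full population N = 10 gives P₁ = 0.2191.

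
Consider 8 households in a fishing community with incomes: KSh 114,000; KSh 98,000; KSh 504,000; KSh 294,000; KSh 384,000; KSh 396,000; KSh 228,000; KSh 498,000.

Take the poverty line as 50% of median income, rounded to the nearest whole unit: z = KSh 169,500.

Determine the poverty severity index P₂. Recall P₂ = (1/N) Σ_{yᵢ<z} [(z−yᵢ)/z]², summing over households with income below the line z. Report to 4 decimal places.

0.0356

Poor units: KSh 98,000, KSh 114,000 (q = 2 of N = 8).
Relative gaps: (169500−98000)/169500 = 0.4218; (169500−114000)/169500 = 0.3274.
Squared: 0.1779; 0.1072.
Sum = 0.285152; P₂ = 0.285152 / 8 = 0.0356.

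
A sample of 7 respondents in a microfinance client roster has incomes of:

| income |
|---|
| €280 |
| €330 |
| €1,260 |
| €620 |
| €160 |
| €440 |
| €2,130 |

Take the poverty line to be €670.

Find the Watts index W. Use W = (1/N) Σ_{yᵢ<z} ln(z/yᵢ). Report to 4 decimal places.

0.5015

Below z: €160, €280, €330, €440, €620 (q = 5 of N = 7).
Log shortfalls: ln(670/160) = 1.4321; ln(670/280) = 0.8725; ln(670/330) = 0.7082; ln(670/440) = 0.4205; ln(670/620) = 0.0776.
W = 3.510838 / 7 = 0.5015.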